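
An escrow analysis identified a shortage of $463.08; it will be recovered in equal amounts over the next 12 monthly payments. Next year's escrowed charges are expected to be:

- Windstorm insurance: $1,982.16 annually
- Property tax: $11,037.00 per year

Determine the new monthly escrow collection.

Windstorm insurance — $1,982.16 annually
Property tax — $11,037.00 annually
Annual escrow total = $1,982.16 + $11,037.00 = $13,019.16
Per month = $13,019.16 ÷ 12 = $1,084.93
Shortage spread = $463.08 ÷ 12 = $38.59/mo
Adjusted monthly = $1,084.93 + $38.59 = $1,123.52

$1,123.52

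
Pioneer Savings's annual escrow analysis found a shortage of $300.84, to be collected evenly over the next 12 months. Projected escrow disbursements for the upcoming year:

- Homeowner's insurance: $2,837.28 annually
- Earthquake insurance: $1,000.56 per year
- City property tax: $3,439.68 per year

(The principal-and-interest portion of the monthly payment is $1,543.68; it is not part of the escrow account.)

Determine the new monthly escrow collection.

$631.53

Homeowner's insurance = $2,837.28 annually
Earthquake insurance = $1,000.56 annually
City property tax = $3,439.68 annually
Total per year = $2,837.28 + $1,000.56 + $3,439.68 = $7,277.52
Per month = $7,277.52 ÷ 12 = $606.46
Shortage spread = $300.84 / 12 = $25.07/mo
New monthly escrow = $606.46 + $25.07 = $631.53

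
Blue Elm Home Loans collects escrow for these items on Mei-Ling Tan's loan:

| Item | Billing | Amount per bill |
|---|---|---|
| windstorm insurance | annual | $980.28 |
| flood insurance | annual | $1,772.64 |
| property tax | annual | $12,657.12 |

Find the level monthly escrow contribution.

Windstorm insurance: $980.28 per year
Flood insurance: $1,772.64 per year
Property tax: $12,657.12 per year
Yearly total = $980.28 + $1,772.64 + $12,657.12 = $15,410.04
Per month = $15,410.04 / 12 = $1,284.17

$1,284.17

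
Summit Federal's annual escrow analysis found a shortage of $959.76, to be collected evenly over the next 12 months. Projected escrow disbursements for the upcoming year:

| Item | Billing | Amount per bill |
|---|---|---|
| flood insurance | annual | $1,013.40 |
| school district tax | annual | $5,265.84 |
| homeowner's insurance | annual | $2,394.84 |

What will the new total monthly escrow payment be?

Flood insurance — $1,013.40/yr
School district tax — $5,265.84/yr
Homeowner's insurance — $2,394.84/yr
Yearly total = $1,013.40 + $5,265.84 + $2,394.84 = $8,674.08
Monthly = $8,674.08 / 12 = $722.84
Shortage spread = $959.76 / 12 = $79.98/mo
Adjusted monthly = $722.84 + $79.98 = $802.82

$802.82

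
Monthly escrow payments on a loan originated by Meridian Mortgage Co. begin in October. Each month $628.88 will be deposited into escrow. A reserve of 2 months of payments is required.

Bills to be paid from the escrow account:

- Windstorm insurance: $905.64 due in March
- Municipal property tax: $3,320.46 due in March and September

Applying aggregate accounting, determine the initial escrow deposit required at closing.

Cushion = 2 × $628.88 = $1,257.76
Trial balance (start $0, +$628.88 each month, − disbursements):
  Oct: +$628.88 → $628.88
  Nov: +$628.88 → $1,257.76
  Dec: +$628.88 → $1,886.64
  Jan: +$628.88 → $2,515.52
  Feb: +$628.88 → $3,144.40
  Mar: +$628.88 − $4,226.10 → -$452.82
  Apr: +$628.88 → $176.06
  May: +$628.88 → $804.94
  Jun: +$628.88 → $1,433.82
  Jul: +$628.88 → $2,062.70
  Aug: +$628.88 → $2,691.58
  Sep: +$628.88 − $3,320.46 → $0.00
Lowest trial balance = -$452.82 (Mar)
Initial deposit = cushion − low point = $1,257.76 − (-$452.82) = $1,710.58

$1,710.58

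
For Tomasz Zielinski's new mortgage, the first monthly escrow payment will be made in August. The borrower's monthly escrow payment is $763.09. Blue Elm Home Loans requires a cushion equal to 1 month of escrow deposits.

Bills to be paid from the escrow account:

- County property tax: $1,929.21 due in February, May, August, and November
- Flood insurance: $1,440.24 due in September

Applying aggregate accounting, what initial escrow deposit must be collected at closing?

Cushion = 1 × $763.09 = $763.09
Trial balance (start $0, +$763.09 each month, − disbursements):
  Aug: +$763.09 − $1,929.21 → -$1,166.12
  Sep: +$763.09 − $1,440.24 → -$1,843.27
  Oct: +$763.09 → -$1,080.18
  Nov: +$763.09 − $1,929.21 → -$2,246.30
  Dec: +$763.09 → -$1,483.21
  Jan: +$763.09 → -$720.12
  Feb: +$763.09 − $1,929.21 → -$1,886.24
  Mar: +$763.09 → -$1,123.15
  Apr: +$763.09 → -$360.06
  May: +$763.09 − $1,929.21 → -$1,526.18
  Jun: +$763.09 → -$763.09
  Jul: +$763.09 → $0.00
Lowest trial balance = -$2,246.30 (Nov)
Initial deposit = cushion − low point = $763.09 − (-$2,246.30) = $3,009.39

$3,009.39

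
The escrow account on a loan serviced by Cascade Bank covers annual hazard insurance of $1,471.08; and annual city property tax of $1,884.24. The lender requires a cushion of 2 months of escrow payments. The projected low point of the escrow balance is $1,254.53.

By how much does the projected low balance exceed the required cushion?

Hazard insurance = $1,471.08/yr
City property tax = $1,884.24/yr
Yearly total = $1,471.08 + $1,884.24 = $3,355.32
Monthly = $3,355.32 / 12 = $279.61
Required reserve = 2 × $279.61 = $559.22
Surplus = $1,254.53 − $559.22 = $695.31

$695.31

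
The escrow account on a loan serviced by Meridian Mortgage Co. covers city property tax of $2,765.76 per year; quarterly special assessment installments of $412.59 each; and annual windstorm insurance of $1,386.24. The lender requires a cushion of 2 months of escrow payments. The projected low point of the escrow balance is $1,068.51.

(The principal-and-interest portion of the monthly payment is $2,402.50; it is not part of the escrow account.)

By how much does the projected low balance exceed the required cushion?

City property tax — $2,765.76 annually
Special assessment — $412.59 × 4 = $1,650.36 annually
Windstorm insurance — $1,386.24 annually
Annual escrow total = $2,765.76 + $1,650.36 + $1,386.24 = $5,802.36
Monthly = $5,802.36 ÷ 12 = $483.53
Required cushion = 2 × $483.53 = $967.06
Excess over cushion: $1,068.51 − $967.06 = $101.45

$101.45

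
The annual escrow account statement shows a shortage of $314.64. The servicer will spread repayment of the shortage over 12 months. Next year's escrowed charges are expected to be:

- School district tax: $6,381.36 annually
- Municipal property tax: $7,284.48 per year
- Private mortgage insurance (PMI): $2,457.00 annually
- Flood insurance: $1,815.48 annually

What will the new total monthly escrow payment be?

$1,521.08

School district tax — $6,381.36 annually
Municipal property tax — $7,284.48 annually
Private mortgage insurance (PMI) — $2,457.00 annually
Flood insurance — $1,815.48 annually
Total per year = $6,381.36 + $7,284.48 + $2,457.00 + $1,815.48 = $17,938.32
Monthly = $17,938.32 ÷ 12 = $1,494.86
Shortage spread = $314.64 / 12 = $26.22/mo
New monthly escrow = $1,494.86 + $26.22 = $1,521.08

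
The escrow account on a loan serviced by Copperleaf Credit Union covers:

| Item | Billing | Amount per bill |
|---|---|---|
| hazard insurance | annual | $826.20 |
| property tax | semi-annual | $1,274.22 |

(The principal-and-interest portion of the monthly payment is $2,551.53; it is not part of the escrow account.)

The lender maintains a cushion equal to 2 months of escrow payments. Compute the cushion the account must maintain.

Hazard insurance — $826.20/yr
Property tax — $1,274.22 × 2 = $2,548.44/yr
Yearly total = $3,374.64
Monthly escrow = $3,374.64 / 12 = $281.22
Reserve = 2 × $281.22 = $562.44

$562.44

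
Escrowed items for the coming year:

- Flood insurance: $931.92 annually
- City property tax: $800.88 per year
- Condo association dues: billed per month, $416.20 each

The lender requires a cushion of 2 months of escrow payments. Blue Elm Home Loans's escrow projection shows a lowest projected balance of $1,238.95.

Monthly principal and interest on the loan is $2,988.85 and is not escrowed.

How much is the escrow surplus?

Flood insurance: $931.92/yr
City property tax: $800.88/yr
Condo association dues: $416.20 × 12 = $4,994.40/yr
Annual escrow total = $931.92 + $800.88 + $4,994.40 = $6,727.20
Monthly escrow = $6,727.20 / 12 = $560.60
Required cushion = 2 × $560.60 = $1,121.20
Excess over cushion: $1,238.95 − $1,121.20 = $117.75

$117.75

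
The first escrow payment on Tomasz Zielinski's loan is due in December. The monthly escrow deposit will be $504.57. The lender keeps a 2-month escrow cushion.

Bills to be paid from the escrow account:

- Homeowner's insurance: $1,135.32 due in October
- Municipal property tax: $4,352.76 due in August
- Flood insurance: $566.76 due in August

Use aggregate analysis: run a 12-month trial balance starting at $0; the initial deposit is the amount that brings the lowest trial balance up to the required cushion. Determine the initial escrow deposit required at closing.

$1,513.71

Cushion = 2 × $504.57 = $1,009.14
Trial balance (start $0, +$504.57 each month, − disbursements):
  Dec: +$504.57 → $504.57
  Jan: +$504.57 → $1,009.14
  Feb: +$504.57 → $1,513.71
  Mar: +$504.57 → $2,018.28
  Apr: +$504.57 → $2,522.85
  May: +$504.57 → $3,027.42
  Jun: +$504.57 → $3,531.99
  Jul: +$504.57 → $4,036.56
  Aug: +$504.57 − $4,919.52 → -$378.39
  Sep: +$504.57 → $126.18
  Oct: +$504.57 − $1,135.32 → -$504.57
  Nov: +$504.57 → $0.00
Lowest trial balance = -$504.57 (Oct)
Initial deposit = cushion − low point = $1,009.14 − (-$504.57) = $1,513.71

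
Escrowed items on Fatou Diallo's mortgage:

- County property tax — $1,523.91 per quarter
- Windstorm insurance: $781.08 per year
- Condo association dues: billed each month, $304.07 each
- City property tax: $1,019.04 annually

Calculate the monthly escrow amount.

County property tax: $1,523.91 × 4 = $6,095.64 per year
Windstorm insurance: $781.08 per year
Condo association dues: $304.07 × 12 = $3,648.84 per year
City property tax: $1,019.04 per year
Yearly total = $11,544.60
Per month = $11,544.60 / 12 = $962.05

$962.05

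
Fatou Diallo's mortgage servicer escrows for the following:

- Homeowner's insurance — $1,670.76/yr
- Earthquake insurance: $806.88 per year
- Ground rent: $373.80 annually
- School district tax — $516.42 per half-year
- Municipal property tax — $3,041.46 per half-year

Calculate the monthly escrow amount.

$830.60

Homeowner's insurance — $1,670.76
Earthquake insurance — $806.88
Ground rent — $373.80
School district tax — $516.42 × 2 = $1,032.84
Municipal property tax — $3,041.46 × 2 = $6,082.92
Combined annual = $1,670.76 + $806.88 + $373.80 + $1,032.84 + $6,082.92 = $9,967.20
Per month = $9,967.20 / 12 = $830.60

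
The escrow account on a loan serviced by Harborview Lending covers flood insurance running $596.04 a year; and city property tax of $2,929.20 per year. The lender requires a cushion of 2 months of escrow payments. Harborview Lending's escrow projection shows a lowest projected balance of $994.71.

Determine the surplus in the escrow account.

$407.17

Flood insurance — $596.04/yr
City property tax — $2,929.20/yr
Total per year = $596.04 + $2,929.20 = $3,525.24
Base monthly escrow = $3,525.24 / 12 = $293.77
Required cushion = 2 × $293.77 = $587.54
Surplus = $994.71 − $587.54 = $407.17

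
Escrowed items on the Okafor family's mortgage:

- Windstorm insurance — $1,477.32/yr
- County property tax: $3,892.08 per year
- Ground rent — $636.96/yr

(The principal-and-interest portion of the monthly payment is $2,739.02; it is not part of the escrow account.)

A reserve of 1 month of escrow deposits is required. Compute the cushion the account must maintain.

$500.53

Windstorm insurance: $1,477.32/yr
County property tax: $3,892.08/yr
Ground rent: $636.96/yr
Total annual escrow = $1,477.32 + $3,892.08 + $636.96 = $6,006.36
Monthly escrow = $6,006.36 / 12 = $500.53
Cushion = 1 × $500.53 = $500.53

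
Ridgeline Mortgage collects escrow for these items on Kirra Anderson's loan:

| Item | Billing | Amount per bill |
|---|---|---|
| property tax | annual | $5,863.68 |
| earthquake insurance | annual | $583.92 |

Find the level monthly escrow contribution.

Property tax = $5,863.68
Earthquake insurance = $583.92
Combined annual = $6,447.60
Monthly escrow = $6,447.60 ÷ 12 = $537.30

$537.30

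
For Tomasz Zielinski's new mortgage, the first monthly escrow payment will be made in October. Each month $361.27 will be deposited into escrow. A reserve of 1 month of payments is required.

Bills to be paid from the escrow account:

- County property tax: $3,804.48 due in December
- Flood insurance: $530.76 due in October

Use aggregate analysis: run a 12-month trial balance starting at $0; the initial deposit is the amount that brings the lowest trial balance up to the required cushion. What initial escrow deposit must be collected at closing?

Cushion = 1 × $361.27 = $361.27
Trial balance (start $0, +$361.27 each month, − disbursements):
  Oct: +$361.27 − $530.76 → -$169.49
  Nov: +$361.27 → $191.78
  Dec: +$361.27 − $3,804.48 → -$3,251.43
  Jan: +$361.27 → -$2,890.16
  Feb: +$361.27 → -$2,528.89
  Mar: +$361.27 → -$2,167.62
  Apr: +$361.27 → -$1,806.35
  May: +$361.27 → -$1,445.08
  Jun: +$361.27 → -$1,083.81
  Jul: +$361.27 → -$722.54
  Aug: +$361.27 → -$361.27
  Sep: +$361.27 → $0.00
Lowest trial balance = -$3,251.43 (Dec)
Initial deposit = cushion − low point = $361.27 − (-$3,251.43) = $3,612.70

$3,612.70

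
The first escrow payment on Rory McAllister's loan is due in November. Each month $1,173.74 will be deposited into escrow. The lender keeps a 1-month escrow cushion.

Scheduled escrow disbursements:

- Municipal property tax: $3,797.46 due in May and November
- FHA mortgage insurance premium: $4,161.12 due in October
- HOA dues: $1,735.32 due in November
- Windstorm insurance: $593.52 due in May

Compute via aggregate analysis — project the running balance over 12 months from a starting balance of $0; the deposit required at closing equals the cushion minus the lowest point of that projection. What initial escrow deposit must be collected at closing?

$5,532.78

Cushion = 1 × $1,173.74 = $1,173.74
Trial balance (start $0, +$1,173.74 each month, − disbursements):
  Nov: +$1,173.74 − $5,532.78 → -$4,359.04
  Dec: +$1,173.74 → -$3,185.30
  Jan: +$1,173.74 → -$2,011.56
  Feb: +$1,173.74 → -$837.82
  Mar: +$1,173.74 → $335.92
  Apr: +$1,173.74 → $1,509.66
  May: +$1,173.74 − $4,390.98 → -$1,707.58
  Jun: +$1,173.74 → -$533.84
  Jul: +$1,173.74 → $639.90
  Aug: +$1,173.74 → $1,813.64
  Sep: +$1,173.74 → $2,987.38
  Oct: +$1,173.74 − $4,161.12 → $0.00
Lowest trial balance = -$4,359.04 (Nov)
Initial deposit = cushion − low point = $1,173.74 − (-$4,359.04) = $5,532.78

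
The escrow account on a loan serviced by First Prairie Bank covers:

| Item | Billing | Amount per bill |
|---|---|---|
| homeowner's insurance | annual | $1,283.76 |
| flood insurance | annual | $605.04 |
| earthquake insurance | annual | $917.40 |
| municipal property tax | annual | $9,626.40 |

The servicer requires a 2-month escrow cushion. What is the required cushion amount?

$2,072.10

Homeowner's insurance — $1,283.76 per year
Flood insurance — $605.04 per year
Earthquake insurance — $917.40 per year
Municipal property tax — $9,626.40 per year
Total per year = $1,283.76 + $605.04 + $917.40 + $9,626.40 = $12,432.60
Base monthly escrow = $12,432.60 ÷ 12 = $1,036.05
Cushion = 2 × $1,036.05 = $2,072.10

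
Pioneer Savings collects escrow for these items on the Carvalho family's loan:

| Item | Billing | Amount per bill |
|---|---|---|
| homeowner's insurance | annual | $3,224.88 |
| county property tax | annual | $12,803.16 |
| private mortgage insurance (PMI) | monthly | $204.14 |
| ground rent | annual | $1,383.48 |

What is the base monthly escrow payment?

$1,655.10

Homeowner's insurance = $3,224.88
County property tax = $12,803.16
Private mortgage insurance (PMI) = $204.14 × 12 = $2,449.68
Ground rent = $1,383.48
Yearly total = $19,861.20
Monthly = $19,861.20 / 12 = $1,655.10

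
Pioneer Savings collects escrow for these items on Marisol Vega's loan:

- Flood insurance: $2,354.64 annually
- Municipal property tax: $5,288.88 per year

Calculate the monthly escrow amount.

$636.96

Flood insurance: $2,354.64
Municipal property tax: $5,288.88
Total per year = $2,354.64 + $5,288.88 = $7,643.52
Monthly = $7,643.52 / 12 = $636.96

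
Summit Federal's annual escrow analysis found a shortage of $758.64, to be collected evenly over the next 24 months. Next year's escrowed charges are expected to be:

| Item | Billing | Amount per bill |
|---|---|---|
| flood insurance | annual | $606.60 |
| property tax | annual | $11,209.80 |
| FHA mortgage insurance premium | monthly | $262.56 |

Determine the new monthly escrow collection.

Flood insurance = $606.60 per year
Property tax = $11,209.80 per year
FHA mortgage insurance premium = $262.56 × 12 = $3,150.72 per year
Total annual escrow = $14,967.12
Per month = $14,967.12 / 12 = $1,247.26
Shortage spread = $758.64 ÷ 24 = $31.61/mo
Adjusted monthly = $1,247.26 + $31.61 = $1,278.87

$1,278.87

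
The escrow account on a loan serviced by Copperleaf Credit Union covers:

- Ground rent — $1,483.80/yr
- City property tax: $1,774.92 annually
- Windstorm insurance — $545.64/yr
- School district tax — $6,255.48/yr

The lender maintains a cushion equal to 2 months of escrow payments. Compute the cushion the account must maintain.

$1,676.64

Ground rent — $1,483.80 per year
City property tax — $1,774.92 per year
Windstorm insurance — $545.64 per year
School district tax — $6,255.48 per year
Total annual escrow = $1,483.80 + $1,774.92 + $545.64 + $6,255.48 = $10,059.84
Monthly escrow = $10,059.84 ÷ 12 = $838.32
Cushion = 2 × $838.32 = $1,676.64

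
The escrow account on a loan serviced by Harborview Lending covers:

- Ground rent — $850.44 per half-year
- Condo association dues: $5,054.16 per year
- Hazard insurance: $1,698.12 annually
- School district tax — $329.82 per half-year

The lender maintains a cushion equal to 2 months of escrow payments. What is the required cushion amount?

Ground rent — $850.44 × 2 = $1,700.88
Condo association dues — $5,054.16
Hazard insurance — $1,698.12
School district tax — $329.82 × 2 = $659.64
Total per year = $1,700.88 + $5,054.16 + $1,698.12 + $659.64 = $9,112.80
Monthly escrow = $9,112.80 / 12 = $759.40
Required cushion = 2 × $759.40 = $1,518.80

$1,518.80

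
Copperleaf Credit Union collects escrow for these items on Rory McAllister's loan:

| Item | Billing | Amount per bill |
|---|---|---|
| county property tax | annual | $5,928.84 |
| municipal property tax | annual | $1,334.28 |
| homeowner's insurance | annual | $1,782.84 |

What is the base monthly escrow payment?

$753.83

County property tax = $5,928.84 annually
Municipal property tax = $1,334.28 annually
Homeowner's insurance = $1,782.84 annually
Yearly total = $5,928.84 + $1,334.28 + $1,782.84 = $9,045.96
Base monthly escrow = $9,045.96 / 12 = $753.83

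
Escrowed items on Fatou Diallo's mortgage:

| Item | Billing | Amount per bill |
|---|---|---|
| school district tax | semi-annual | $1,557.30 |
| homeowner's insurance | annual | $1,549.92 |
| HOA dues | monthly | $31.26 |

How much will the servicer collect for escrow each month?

School district tax = $1,557.30 × 2 = $3,114.60
Homeowner's insurance = $1,549.92
HOA dues = $31.26 × 12 = $375.12
Combined annual = $3,114.60 + $1,549.92 + $375.12 = $5,039.64
Monthly escrow = $5,039.64 / 12 = $419.97

$419.97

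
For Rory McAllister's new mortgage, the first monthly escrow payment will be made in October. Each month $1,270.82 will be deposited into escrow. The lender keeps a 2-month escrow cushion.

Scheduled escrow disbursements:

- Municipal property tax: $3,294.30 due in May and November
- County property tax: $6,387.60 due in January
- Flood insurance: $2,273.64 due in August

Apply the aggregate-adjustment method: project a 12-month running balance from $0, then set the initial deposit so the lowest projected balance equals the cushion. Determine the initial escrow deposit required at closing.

$7,140.26

Cushion = 2 × $1,270.82 = $2,541.64
Trial balance (start $0, +$1,270.82 each month, − disbursements):
  Oct: +$1,270.82 → $1,270.82
  Nov: +$1,270.82 − $3,294.30 → -$752.66
  Dec: +$1,270.82 → $518.16
  Jan: +$1,270.82 − $6,387.60 → -$4,598.62
  Feb: +$1,270.82 → -$3,327.80
  Mar: +$1,270.82 → -$2,056.98
  Apr: +$1,270.82 → -$786.16
  May: +$1,270.82 − $3,294.30 → -$2,809.64
  Jun: +$1,270.82 → -$1,538.82
  Jul: +$1,270.82 → -$268.00
  Aug: +$1,270.82 − $2,273.64 → -$1,270.82
  Sep: +$1,270.82 → $0.00
Lowest trial balance = -$4,598.62 (Jan)
Initial deposit = cushion − low point = $2,541.64 − (-$4,598.62) = $7,140.26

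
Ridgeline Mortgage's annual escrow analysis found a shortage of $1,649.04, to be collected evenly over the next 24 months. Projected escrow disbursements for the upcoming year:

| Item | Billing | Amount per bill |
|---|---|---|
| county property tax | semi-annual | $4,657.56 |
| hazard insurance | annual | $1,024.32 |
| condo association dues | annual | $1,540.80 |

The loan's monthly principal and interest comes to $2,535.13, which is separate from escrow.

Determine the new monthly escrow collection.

County property tax: $4,657.56 × 2 = $9,315.12
Hazard insurance: $1,024.32
Condo association dues: $1,540.80
Total per year = $11,880.24
Monthly escrow = $11,880.24 ÷ 12 = $990.02
Monthly shortage recovery: $1,649.04 ÷ 24 = $68.71
New monthly escrow = $990.02 + $68.71 = $1,058.73

$1,058.73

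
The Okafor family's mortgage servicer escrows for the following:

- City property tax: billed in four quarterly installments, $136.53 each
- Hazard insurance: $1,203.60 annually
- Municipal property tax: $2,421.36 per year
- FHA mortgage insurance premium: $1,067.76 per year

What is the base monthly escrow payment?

$436.57

City property tax: $136.53 × 4 = $546.12 per year
Hazard insurance: $1,203.60 per year
Municipal property tax: $2,421.36 per year
FHA mortgage insurance premium: $1,067.76 per year
Total per year = $546.12 + $1,203.60 + $2,421.36 + $1,067.76 = $5,238.84
Monthly = $5,238.84 ÷ 12 = $436.57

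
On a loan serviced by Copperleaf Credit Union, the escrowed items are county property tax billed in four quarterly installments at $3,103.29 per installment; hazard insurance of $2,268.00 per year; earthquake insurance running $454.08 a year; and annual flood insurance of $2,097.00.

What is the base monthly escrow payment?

$1,436.02

County property tax: $3,103.29 × 4 = $12,413.16
Hazard insurance: $2,268.00
Earthquake insurance: $454.08
Flood insurance: $2,097.00
Total annual escrow = $17,232.24
Base monthly escrow = $17,232.24 ÷ 12 = $1,436.02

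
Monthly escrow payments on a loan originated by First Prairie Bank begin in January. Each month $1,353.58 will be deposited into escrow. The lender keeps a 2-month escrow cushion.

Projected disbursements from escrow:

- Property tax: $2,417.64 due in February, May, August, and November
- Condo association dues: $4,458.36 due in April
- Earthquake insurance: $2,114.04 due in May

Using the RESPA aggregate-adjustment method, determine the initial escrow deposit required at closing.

Cushion = 2 × $1,353.58 = $2,707.16
Trial balance (start $0, +$1,353.58 each month, − disbursements):
  Jan: +$1,353.58 → $1,353.58
  Feb: +$1,353.58 − $2,417.64 → $289.52
  Mar: +$1,353.58 → $1,643.10
  Apr: +$1,353.58 − $4,458.36 → -$1,461.68
  May: +$1,353.58 − $4,531.68 → -$4,639.78
  Jun: +$1,353.58 → -$3,286.20
  Jul: +$1,353.58 → -$1,932.62
  Aug: +$1,353.58 − $2,417.64 → -$2,996.68
  Sep: +$1,353.58 → -$1,643.10
  Oct: +$1,353.58 → -$289.52
  Nov: +$1,353.58 − $2,417.64 → -$1,353.58
  Dec: +$1,353.58 → $0.00
Lowest trial balance = -$4,639.78 (May)
Initial deposit = cushion − low point = $2,707.16 − (-$4,639.78) = $7,346.94

$7,346.94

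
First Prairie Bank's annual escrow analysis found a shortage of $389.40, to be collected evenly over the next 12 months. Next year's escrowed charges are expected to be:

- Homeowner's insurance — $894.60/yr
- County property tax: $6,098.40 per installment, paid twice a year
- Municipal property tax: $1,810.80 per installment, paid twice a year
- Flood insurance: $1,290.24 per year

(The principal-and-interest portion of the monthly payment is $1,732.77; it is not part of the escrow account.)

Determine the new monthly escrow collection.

$1,532.72

Homeowner's insurance — $894.60
County property tax — $6,098.40 × 2 = $12,196.80
Municipal property tax — $1,810.80 × 2 = $3,621.60
Flood insurance — $1,290.24
Combined annual = $18,003.24
Monthly = $18,003.24 / 12 = $1,500.27
Shortage spread = $389.40 / 12 = $32.45/mo
New monthly escrow = $1,500.27 + $32.45 = $1,532.72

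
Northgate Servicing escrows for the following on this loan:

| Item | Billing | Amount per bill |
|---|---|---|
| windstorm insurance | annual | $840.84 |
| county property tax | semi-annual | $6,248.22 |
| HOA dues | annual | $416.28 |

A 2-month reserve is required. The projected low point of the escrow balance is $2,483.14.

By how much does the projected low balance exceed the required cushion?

$190.88

Windstorm insurance — $840.84 per year
County property tax — $6,248.22 × 2 = $12,496.44 per year
HOA dues — $416.28 per year
Total per year = $840.84 + $12,496.44 + $416.28 = $13,753.56
Per month = $13,753.56 / 12 = $1,146.13
Required cushion = 2 × $1,146.13 = $2,292.26
Surplus = $2,483.14 − $2,292.26 = $190.88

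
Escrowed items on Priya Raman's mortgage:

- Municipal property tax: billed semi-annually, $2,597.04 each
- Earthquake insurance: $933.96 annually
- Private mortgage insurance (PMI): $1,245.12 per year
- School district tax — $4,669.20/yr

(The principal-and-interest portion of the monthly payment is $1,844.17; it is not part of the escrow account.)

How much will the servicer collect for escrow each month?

Municipal property tax = $2,597.04 × 2 = $5,194.08/yr
Earthquake insurance = $933.96/yr
Private mortgage insurance (PMI) = $1,245.12/yr
School district tax = $4,669.20/yr
Yearly total = $12,042.36
Monthly = $12,042.36 ÷ 12 = $1,003.53

$1,003.53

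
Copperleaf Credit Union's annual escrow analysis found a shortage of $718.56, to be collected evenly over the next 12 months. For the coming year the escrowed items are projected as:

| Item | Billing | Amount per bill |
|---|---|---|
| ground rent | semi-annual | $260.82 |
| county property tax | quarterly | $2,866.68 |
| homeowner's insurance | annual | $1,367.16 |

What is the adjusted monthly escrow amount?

Ground rent: $260.82 × 2 = $521.64 per year
County property tax: $2,866.68 × 4 = $11,466.72 per year
Homeowner's insurance: $1,367.16 per year
Total annual escrow = $521.64 + $11,466.72 + $1,367.16 = $13,355.52
Monthly escrow = $13,355.52 ÷ 12 = $1,112.96
Shortage spread = $718.56 / 12 = $59.88/mo
Adjusted monthly = $1,112.96 + $59.88 = $1,172.84

$1,172.84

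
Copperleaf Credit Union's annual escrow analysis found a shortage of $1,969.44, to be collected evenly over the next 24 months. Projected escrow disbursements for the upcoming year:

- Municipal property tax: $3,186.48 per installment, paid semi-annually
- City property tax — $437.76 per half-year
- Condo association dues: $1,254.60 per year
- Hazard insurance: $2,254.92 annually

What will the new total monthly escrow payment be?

Municipal property tax: $3,186.48 × 2 = $6,372.96 per year
City property tax: $437.76 × 2 = $875.52 per year
Condo association dues: $1,254.60 per year
Hazard insurance: $2,254.92 per year
Yearly total = $6,372.96 + $875.52 + $1,254.60 + $2,254.92 = $10,758.00
Monthly escrow = $10,758.00 / 12 = $896.50
Shortage per month = $1,969.44 / 24 = $82.06
Adjusted monthly = $896.50 + $82.06 = $978.56

$978.56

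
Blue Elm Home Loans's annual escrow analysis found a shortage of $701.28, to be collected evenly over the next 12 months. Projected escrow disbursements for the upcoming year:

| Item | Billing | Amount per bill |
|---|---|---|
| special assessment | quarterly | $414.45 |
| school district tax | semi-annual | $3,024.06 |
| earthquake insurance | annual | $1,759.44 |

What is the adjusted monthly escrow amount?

Special assessment — $414.45 × 4 = $1,657.80
School district tax — $3,024.06 × 2 = $6,048.12
Earthquake insurance — $1,759.44
Total annual escrow = $1,657.80 + $6,048.12 + $1,759.44 = $9,465.36
Monthly escrow = $9,465.36 ÷ 12 = $788.78
Monthly shortage recovery: $701.28 ÷ 12 = $58.44
New monthly escrow = $788.78 + $58.44 = $847.22

$847.22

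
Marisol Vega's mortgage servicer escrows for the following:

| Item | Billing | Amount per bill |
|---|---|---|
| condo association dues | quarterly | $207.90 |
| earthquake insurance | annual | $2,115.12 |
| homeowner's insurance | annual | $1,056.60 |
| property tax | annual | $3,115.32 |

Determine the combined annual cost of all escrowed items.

$7,118.64

Condo association dues = $207.90 × 4 = $831.60 annually
Earthquake insurance = $2,115.12 annually
Homeowner's insurance = $1,056.60 annually
Property tax = $3,115.32 annually
Yearly total = $7,118.64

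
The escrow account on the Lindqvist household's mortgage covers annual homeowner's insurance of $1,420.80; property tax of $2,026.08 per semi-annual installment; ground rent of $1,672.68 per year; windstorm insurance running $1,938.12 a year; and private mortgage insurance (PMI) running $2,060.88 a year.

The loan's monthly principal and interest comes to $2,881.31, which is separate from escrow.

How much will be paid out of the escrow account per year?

Homeowner's insurance = $1,420.80
Property tax = $2,026.08 × 2 = $4,052.16
Ground rent = $1,672.68
Windstorm insurance = $1,938.12
Private mortgage insurance (PMI) = $2,060.88
Total annual escrow = $11,144.64

$11,144.64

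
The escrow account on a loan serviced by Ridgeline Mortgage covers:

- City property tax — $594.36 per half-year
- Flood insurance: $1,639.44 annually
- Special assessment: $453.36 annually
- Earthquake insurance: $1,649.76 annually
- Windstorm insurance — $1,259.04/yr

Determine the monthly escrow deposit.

$515.86

City property tax: $594.36 × 2 = $1,188.72 annually
Flood insurance: $1,639.44 annually
Special assessment: $453.36 annually
Earthquake insurance: $1,649.76 annually
Windstorm insurance: $1,259.04 annually
Total annual escrow = $1,188.72 + $1,639.44 + $453.36 + $1,649.76 + $1,259.04 = $6,190.32
Monthly escrow = $6,190.32 / 12 = $515.86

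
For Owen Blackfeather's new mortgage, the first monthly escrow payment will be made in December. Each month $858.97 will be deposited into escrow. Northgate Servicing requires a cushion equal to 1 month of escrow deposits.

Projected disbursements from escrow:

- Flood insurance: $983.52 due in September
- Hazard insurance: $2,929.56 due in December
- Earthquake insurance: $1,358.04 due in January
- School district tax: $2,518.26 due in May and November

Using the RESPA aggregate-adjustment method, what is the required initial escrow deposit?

Cushion = 1 × $858.97 = $858.97
Trial balance (start $0, +$858.97 each month, − disbursements):
  Dec: +$858.97 − $2,929.56 → -$2,070.59
  Jan: +$858.97 − $1,358.04 → -$2,569.66
  Feb: +$858.97 → -$1,710.69
  Mar: +$858.97 → -$851.72
  Apr: +$858.97 → $7.25
  May: +$858.97 − $2,518.26 → -$1,652.04
  Jun: +$858.97 → -$793.07
  Jul: +$858.97 → $65.90
  Aug: +$858.97 → $924.87
  Sep: +$858.97 − $983.52 → $800.32
  Oct: +$858.97 → $1,659.29
  Nov: +$858.97 − $2,518.26 → $0.00
Lowest trial balance = -$2,569.66 (Jan)
Initial deposit = cushion − low point = $858.97 − (-$2,569.66) = $3,428.63

$3,428.63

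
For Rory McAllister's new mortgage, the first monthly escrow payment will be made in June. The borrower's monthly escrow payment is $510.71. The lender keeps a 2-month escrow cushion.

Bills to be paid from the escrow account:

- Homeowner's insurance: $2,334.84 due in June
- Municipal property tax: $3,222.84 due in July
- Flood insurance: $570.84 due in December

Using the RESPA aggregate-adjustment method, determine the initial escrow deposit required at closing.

Cushion = 2 × $510.71 = $1,021.42
Trial balance (start $0, +$510.71 each month, − disbursements):
  Jun: +$510.71 − $2,334.84 → -$1,824.13
  Jul: +$510.71 − $3,222.84 → -$4,536.26
  Aug: +$510.71 → -$4,025.55
  Sep: +$510.71 → -$3,514.84
  Oct: +$510.71 → -$3,004.13
  Nov: +$510.71 → -$2,493.42
  Dec: +$510.71 − $570.84 → -$2,553.55
  Jan: +$510.71 → -$2,042.84
  Feb: +$510.71 → -$1,532.13
  Mar: +$510.71 → -$1,021.42
  Apr: +$510.71 → -$510.71
  May: +$510.71 → $0.00
Lowest trial balance = -$4,536.26 (Jul)
Initial deposit = cushion − low point = $1,021.42 − (-$4,536.26) = $5,557.68

$5,557.68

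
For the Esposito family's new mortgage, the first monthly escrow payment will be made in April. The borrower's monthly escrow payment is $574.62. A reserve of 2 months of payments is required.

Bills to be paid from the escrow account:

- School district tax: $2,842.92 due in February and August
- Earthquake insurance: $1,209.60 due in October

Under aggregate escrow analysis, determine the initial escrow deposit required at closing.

Cushion = 2 × $574.62 = $1,149.24
Trial balance (start $0, +$574.62 each month, − disbursements):
  Apr: +$574.62 → $574.62
  May: +$574.62 → $1,149.24
  Jun: +$574.62 → $1,723.86
  Jul: +$574.62 → $2,298.48
  Aug: +$574.62 − $2,842.92 → $30.18
  Sep: +$574.62 → $604.80
  Oct: +$574.62 − $1,209.60 → -$30.18
  Nov: +$574.62 → $544.44
  Dec: +$574.62 → $1,119.06
  Jan: +$574.62 → $1,693.68
  Feb: +$574.62 − $2,842.92 → -$574.62
  Mar: +$574.62 → $0.00
Lowest trial balance = -$574.62 (Feb)
Initial deposit = cushion − low point = $1,149.24 − (-$574.62) = $1,723.86

$1,723.86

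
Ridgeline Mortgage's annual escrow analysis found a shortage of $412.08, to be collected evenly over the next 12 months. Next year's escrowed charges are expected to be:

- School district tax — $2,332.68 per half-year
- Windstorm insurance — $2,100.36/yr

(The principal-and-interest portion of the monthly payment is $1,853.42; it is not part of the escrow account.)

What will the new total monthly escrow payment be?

School district tax: $2,332.68 × 2 = $4,665.36
Windstorm insurance: $2,100.36
Combined annual = $4,665.36 + $2,100.36 = $6,765.72
Base monthly escrow = $6,765.72 / 12 = $563.81
Shortage spread = $412.08 ÷ 12 = $34.34/mo
Adjusted monthly = $563.81 + $34.34 = $598.15

$598.15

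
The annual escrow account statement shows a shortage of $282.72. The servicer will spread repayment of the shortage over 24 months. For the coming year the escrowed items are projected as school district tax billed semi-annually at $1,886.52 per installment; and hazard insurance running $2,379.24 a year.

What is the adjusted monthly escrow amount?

$524.47

School district tax — $1,886.52 × 2 = $3,773.04
Hazard insurance — $2,379.24
Combined annual = $6,152.28
Monthly escrow = $6,152.28 ÷ 12 = $512.69
Monthly shortage recovery: $282.72 / 24 = $11.78
New monthly escrow = $512.69 + $11.78 = $524.47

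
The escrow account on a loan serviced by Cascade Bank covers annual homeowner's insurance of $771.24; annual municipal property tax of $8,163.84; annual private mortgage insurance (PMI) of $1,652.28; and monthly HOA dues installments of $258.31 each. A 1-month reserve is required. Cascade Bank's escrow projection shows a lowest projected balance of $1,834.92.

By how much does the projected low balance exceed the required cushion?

Homeowner's insurance: $771.24 annually
Municipal property tax: $8,163.84 annually
Private mortgage insurance (PMI): $1,652.28 annually
HOA dues: $258.31 × 12 = $3,099.72 annually
Annual escrow total = $13,687.08
Monthly escrow = $13,687.08 / 12 = $1,140.59
Required cushion = 1 × $1,140.59 = $1,140.59
Excess over cushion: $1,834.92 − $1,140.59 = $694.33

$694.33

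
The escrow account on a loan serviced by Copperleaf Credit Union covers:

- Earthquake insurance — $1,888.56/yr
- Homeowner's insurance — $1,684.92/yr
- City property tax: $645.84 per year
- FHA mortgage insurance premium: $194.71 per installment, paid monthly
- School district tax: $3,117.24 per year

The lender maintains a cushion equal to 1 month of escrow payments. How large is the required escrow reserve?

Earthquake insurance = $1,888.56/yr
Homeowner's insurance = $1,684.92/yr
City property tax = $645.84/yr
FHA mortgage insurance premium = $194.71 × 12 = $2,336.52/yr
School district tax = $3,117.24/yr
Combined annual = $1,888.56 + $1,684.92 + $645.84 + $2,336.52 + $3,117.24 = $9,673.08
Monthly = $9,673.08 ÷ 12 = $806.09
Reserve = 1 × $806.09 = $806.09

$806.09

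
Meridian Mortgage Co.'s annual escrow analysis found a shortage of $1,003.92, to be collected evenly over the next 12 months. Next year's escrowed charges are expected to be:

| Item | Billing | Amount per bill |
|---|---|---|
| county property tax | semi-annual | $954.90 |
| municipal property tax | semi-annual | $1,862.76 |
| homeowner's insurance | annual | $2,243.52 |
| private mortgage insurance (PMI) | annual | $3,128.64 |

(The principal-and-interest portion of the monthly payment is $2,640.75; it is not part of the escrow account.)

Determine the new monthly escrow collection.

County property tax — $954.90 × 2 = $1,909.80 per year
Municipal property tax — $1,862.76 × 2 = $3,725.52 per year
Homeowner's insurance — $2,243.52 per year
Private mortgage insurance (PMI) — $3,128.64 per year
Total per year = $1,909.80 + $3,725.52 + $2,243.52 + $3,128.64 = $11,007.48
Base monthly escrow = $11,007.48 / 12 = $917.29
Shortage spread = $1,003.92 ÷ 12 = $83.66/mo
New monthly escrow = $917.29 + $83.66 = $1,000.95

$1,000.95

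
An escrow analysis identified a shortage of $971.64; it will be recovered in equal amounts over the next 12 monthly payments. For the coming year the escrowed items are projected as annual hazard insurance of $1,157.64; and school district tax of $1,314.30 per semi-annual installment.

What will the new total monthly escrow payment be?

$396.49

Hazard insurance = $1,157.64/yr
School district tax = $1,314.30 × 2 = $2,628.60/yr
Total per year = $3,786.24
Base monthly escrow = $3,786.24 ÷ 12 = $315.52
Monthly shortage recovery: $971.64 ÷ 12 = $80.97
New monthly escrow = $315.52 + $80.97 = $396.49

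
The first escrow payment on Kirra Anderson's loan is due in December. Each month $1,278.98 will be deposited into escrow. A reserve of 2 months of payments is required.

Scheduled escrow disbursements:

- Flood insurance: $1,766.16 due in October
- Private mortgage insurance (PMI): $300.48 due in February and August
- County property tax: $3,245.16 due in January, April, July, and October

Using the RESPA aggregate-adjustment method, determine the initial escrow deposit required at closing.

$3,836.94

Cushion = 2 × $1,278.98 = $2,557.96
Trial balance (start $0, +$1,278.98 each month, − disbursements):
  Dec: +$1,278.98 → $1,278.98
  Jan: +$1,278.98 − $3,245.16 → -$687.20
  Feb: +$1,278.98 − $300.48 → $291.30
  Mar: +$1,278.98 → $1,570.28
  Apr: +$1,278.98 − $3,245.16 → -$395.90
  May: +$1,278.98 → $883.08
  Jun: +$1,278.98 → $2,162.06
  Jul: +$1,278.98 − $3,245.16 → $195.88
  Aug: +$1,278.98 − $300.48 → $1,174.38
  Sep: +$1,278.98 → $2,453.36
  Oct: +$1,278.98 − $5,011.32 → -$1,278.98
  Nov: +$1,278.98 → $0.00
Lowest trial balance = -$1,278.98 (Oct)
Initial deposit = cushion − low point = $2,557.96 − (-$1,278.98) = $3,836.94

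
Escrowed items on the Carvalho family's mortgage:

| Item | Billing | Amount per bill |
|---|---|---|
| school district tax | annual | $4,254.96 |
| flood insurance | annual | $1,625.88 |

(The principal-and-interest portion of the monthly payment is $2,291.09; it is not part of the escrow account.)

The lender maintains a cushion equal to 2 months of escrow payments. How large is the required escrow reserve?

$980.14

School district tax: $4,254.96 per year
Flood insurance: $1,625.88 per year
Total annual escrow = $4,254.96 + $1,625.88 = $5,880.84
Per month = $5,880.84 / 12 = $490.07
Required cushion = 2 × $490.07 = $980.14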